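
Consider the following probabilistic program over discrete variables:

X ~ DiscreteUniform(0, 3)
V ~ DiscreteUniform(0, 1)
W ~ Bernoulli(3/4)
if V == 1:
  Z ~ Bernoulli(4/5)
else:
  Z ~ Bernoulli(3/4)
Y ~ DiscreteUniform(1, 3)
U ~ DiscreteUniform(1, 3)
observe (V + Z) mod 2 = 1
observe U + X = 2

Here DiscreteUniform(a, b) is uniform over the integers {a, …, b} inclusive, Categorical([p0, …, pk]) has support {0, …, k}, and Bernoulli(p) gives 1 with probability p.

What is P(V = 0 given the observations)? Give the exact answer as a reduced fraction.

Enumerate traces; 24 have nonzero weight after conditioning:
  (X=0, V=0, W=0, Z=1, Y=1, U=2) weight 1/384
  (X=0, V=0, W=0, Z=1, Y=2, U=2) weight 1/384
  (X=0, V=0, W=0, Z=1, Y=3, U=2) weight 1/384
  (X=0, V=0, W=1, Z=1, Y=1, U=2) weight 1/128
  (X=0, V=0, W=1, Z=1, Y=2, U=2) weight 1/128
  (X=0, V=0, W=1, Z=1, Y=3, U=2) weight 1/128
  (X=0, V=1, W=0, Z=0, Y=1, U=2) weight 1/1440
  (X=0, V=1, W=0, Z=0, Y=2, U=2) weight 1/1440
  … 16 more
Group by V:
  weight(V=0) = 1/16
  weight(V=1) = 1/60
Total weight = 1/16 + 1/60 = 19/240
P(V=0 | obs) = 1/16 / 19/240 = 15/19
P(V=1 | obs) = 1/60 / 19/240 = 4/19

P(V = 0 | obs) = 15/19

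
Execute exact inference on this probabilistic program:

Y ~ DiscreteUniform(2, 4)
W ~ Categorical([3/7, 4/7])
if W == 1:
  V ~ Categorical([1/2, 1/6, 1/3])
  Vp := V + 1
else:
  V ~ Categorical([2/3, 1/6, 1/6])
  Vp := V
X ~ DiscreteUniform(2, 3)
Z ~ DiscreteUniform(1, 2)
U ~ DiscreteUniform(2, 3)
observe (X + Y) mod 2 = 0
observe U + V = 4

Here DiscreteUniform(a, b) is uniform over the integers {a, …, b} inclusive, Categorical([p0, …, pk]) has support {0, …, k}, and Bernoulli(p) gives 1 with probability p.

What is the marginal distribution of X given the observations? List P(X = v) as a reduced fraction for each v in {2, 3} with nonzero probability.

P(X=2) = 2/3, P(X=3) = 1/3

Enumerate traces; 24 have nonzero weight after conditioning:
  (Y=2, W=0, V=1, X=2, Z=1, U=3) weight 1/336
  (Y=2, W=0, V=1, X=2, Z=2, U=3) weight 1/336
  (Y=2, W=0, V=2, X=2, Z=1, U=2) weight 1/336
  (Y=2, W=0, V=2, X=2, Z=2, U=2) weight 1/336
  (Y=2, W=1, V=1, X=2, Z=1, U=3) weight 1/252
  (Y=2, W=1, V=1, X=2, Z=2, U=3) weight 1/252
  (Y=2, W=1, V=2, X=2, Z=1, U=2) weight 1/126
  (Y=2, W=1, V=2, X=2, Z=2, U=2) weight 1/126
  (Y=3, W=0, V=1, X=3, Z=1, U=3) weight 1/336
  … 15 more
Group by X:
  weight(X=2) = 1/14
  weight(X=3) = 1/28
Total weight = 1/14 + 1/28 = 3/28
P(X=2 | obs) = 1/14 / 3/28 = 2/3
P(X=3 | obs) = 1/28 / 3/28 = 1/3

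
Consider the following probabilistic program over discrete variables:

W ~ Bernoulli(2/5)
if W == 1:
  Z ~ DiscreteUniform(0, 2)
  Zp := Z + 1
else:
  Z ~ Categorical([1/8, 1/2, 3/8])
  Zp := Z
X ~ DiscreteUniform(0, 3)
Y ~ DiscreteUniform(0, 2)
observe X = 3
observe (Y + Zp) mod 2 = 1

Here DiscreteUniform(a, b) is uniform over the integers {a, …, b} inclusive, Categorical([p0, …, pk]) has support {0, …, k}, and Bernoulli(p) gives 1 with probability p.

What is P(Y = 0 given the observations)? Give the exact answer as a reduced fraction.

Enumerate traces; 9 have nonzero weight after conditioning:
  (W=0, Z=0, X=3, Y=1) weight 1/160
  (W=0, Z=1, X=3, Y=0) weight 1/40
  (W=0, Z=1, X=3, Y=2) weight 1/40
  (W=0, Z=2, X=3, Y=1) weight 3/160
  (W=1, Z=0, X=3, Y=0) weight 1/90
  (W=1, Z=0, X=3, Y=2) weight 1/90
  (W=1, Z=1, X=3, Y=1) weight 1/90
  (W=1, Z=2, X=3, Y=0) weight 1/90
  … 1 more
Group by Y:
  weight(Y=0) = 17/360
  weight(Y=1) = 13/360
  weight(Y=2) = 17/360
Total weight = 17/360 + 13/360 + 17/360 = 47/360
P(Y=0 | obs) = 17/360 / 47/360 = 17/47
P(Y=1 | obs) = 13/360 / 47/360 = 13/47
P(Y=2 | obs) = 17/360 / 47/360 = 17/47

P(Y = 0 | obs) = 17/47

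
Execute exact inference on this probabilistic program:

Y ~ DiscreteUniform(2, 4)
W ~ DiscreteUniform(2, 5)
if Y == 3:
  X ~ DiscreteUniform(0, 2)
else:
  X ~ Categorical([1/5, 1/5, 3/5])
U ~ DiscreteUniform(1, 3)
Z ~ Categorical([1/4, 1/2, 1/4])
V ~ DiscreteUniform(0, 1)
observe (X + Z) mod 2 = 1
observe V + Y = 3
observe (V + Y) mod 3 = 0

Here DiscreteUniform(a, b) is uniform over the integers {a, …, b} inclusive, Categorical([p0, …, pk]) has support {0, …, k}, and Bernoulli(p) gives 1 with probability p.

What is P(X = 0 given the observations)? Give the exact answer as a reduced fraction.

Enumerate traces; 96 have nonzero weight after conditioning:
  (Y=2, W=2, X=0, U=1, Z=1, V=1) weight 1/720
  (Y=2, W=2, X=0, U=2, Z=1, V=1) weight 1/720
  (Y=2, W=2, X=0, U=3, Z=1, V=1) weight 1/720
  (Y=2, W=2, X=1, U=1, Z=0, V=1) weight 1/1440
  (Y=2, W=2, X=1, U=1, Z=2, V=1) weight 1/1440
  (Y=2, W=2, X=1, U=2, Z=0, V=1) weight 1/1440
  (Y=2, W=2, X=1, U=2, Z=2, V=1) weight 1/1440
  (Y=2, W=2, X=1, U=3, Z=0, V=1) weight 1/1440
  (Y=2, W=2, X=2, U=1, Z=1, V=1) weight 1/240
  … 87 more
Group by X:
  weight(X=0) = 2/45
  weight(X=1) = 2/45
  weight(X=2) = 7/90
Total weight = 2/45 + 2/45 + 7/90 = 1/6
P(X=0 | obs) = 2/45 / 1/6 = 4/15
P(X=1 | obs) = 2/45 / 1/6 = 4/15
P(X=2 | obs) = 7/90 / 1/6 = 7/15

P(X = 0 | obs) = 4/15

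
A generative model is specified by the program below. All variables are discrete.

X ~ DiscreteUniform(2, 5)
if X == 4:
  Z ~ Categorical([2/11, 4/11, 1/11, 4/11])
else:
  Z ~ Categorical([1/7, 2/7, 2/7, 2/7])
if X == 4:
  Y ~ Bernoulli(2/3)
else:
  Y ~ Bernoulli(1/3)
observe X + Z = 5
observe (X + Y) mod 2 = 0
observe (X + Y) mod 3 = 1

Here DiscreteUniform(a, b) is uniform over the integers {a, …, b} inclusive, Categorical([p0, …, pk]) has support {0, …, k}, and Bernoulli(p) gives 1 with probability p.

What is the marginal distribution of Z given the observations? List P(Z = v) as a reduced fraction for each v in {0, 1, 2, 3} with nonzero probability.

Enumerate traces; 2 have nonzero weight after conditioning:
  (X=3, Z=2, Y=1) weight 1/42
  (X=4, Z=1, Y=0) weight 1/33
Group by Z:
  weight(Z=1) = 1/33
  weight(Z=2) = 1/42
Total weight = 1/33 + 1/42 = 25/462
P(Z=1 | obs) = 1/33 / 25/462 = 14/25
P(Z=2 | obs) = 1/42 / 25/462 = 11/25

P(Z=1) = 14/25, P(Z=2) = 11/25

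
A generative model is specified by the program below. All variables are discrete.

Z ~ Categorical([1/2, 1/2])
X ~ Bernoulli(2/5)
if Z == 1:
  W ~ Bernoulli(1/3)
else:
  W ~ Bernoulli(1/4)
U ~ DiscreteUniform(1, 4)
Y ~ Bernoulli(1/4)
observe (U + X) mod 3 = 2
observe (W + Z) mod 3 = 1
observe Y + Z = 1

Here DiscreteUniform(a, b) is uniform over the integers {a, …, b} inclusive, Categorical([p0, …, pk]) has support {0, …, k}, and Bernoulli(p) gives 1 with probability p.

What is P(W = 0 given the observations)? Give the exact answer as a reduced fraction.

Enumerate traces; 6 have nonzero weight after conditioning:
  (Z=0, X=0, W=1, U=2, Y=1) weight 3/640
  (Z=0, X=1, W=1, U=1, Y=1) weight 1/320
  (Z=0, X=1, W=1, U=4, Y=1) weight 1/320
  (Z=1, X=0, W=0, U=2, Y=0) weight 3/80
  (Z=1, X=1, W=0, U=1, Y=0) weight 1/40
  (Z=1, X=1, W=0, U=4, Y=0) weight 1/40
Group by W:
  weight(W=0) = 7/80
  weight(W=1) = 7/640
Total weight = 7/80 + 7/640 = 63/640
P(W=0 | obs) = 7/80 / 63/640 = 8/9
P(W=1 | obs) = 7/640 / 63/640 = 1/9

P(W = 0 | obs) = 8/9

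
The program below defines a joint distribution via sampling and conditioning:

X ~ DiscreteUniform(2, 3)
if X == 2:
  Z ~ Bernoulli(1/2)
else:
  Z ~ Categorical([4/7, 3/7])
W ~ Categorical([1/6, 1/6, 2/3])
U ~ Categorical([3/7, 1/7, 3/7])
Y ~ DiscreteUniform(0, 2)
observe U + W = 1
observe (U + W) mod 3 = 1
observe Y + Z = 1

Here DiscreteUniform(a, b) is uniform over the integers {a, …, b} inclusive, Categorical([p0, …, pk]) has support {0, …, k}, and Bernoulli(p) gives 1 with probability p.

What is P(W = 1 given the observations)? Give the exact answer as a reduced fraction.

Enumerate traces; 8 have nonzero weight after conditioning:
  (X=2, Z=0, W=0, U=1, Y=1) weight 1/504
  (X=2, Z=0, W=1, U=0, Y=1) weight 1/168
  (X=2, Z=1, W=0, U=1, Y=0) weight 1/504
  (X=2, Z=1, W=1, U=0, Y=0) weight 1/168
  (X=3, Z=0, W=0, U=1, Y=1) weight 1/441
  (X=3, Z=0, W=1, U=0, Y=1) weight 1/147
  (X=3, Z=1, W=0, U=1, Y=0) weight 1/588
  (X=3, Z=1, W=1, U=0, Y=0) weight 1/196
Group by W:
  weight(W=0) = 1/126
  weight(W=1) = 1/42
Total weight = 1/126 + 1/42 = 2/63
P(W=0 | obs) = 1/126 / 2/63 = 1/4
P(W=1 | obs) = 1/42 / 2/63 = 3/4

P(W = 1 | obs) = 3/4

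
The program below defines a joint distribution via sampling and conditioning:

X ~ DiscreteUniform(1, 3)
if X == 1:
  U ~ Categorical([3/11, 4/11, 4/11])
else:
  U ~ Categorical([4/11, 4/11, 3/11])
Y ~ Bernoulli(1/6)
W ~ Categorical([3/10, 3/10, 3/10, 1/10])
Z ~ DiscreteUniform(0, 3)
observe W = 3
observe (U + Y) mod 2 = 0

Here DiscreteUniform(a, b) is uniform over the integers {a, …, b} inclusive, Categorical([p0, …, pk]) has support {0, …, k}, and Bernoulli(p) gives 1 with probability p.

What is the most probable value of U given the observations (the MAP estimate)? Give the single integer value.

argmax_v P(U = v | obs) = 0

Enumerate traces; 36 have nonzero weight after conditioning:
  (X=1, U=0, Y=0, W=3, Z=0) weight 1/528
  (X=1, U=0, Y=0, W=3, Z=1) weight 1/528
  (X=1, U=0, Y=0, W=3, Z=2) weight 1/528
  (X=1, U=0, Y=0, W=3, Z=3) weight 1/528
  (X=1, U=1, Y=1, W=3, Z=0) weight 1/1980
  (X=1, U=1, Y=1, W=3, Z=1) weight 1/1980
  (X=1, U=1, Y=1, W=3, Z=2) weight 1/1980
  (X=1, U=1, Y=1, W=3, Z=3) weight 1/1980
  (X=1, U=2, Y=0, W=3, Z=0) weight 1/396
  … 27 more
Group by U:
  weight(U=0) = 1/36
  weight(U=1) = 1/165
  weight(U=2) = 5/198
Total weight = 1/36 + 1/165 + 5/198 = 13/220
P(U=0 | obs) = 1/36 / 13/220 = 55/117
P(U=1 | obs) = 1/165 / 13/220 = 4/39
P(U=2 | obs) = 5/198 / 13/220 = 50/117
argmax = 0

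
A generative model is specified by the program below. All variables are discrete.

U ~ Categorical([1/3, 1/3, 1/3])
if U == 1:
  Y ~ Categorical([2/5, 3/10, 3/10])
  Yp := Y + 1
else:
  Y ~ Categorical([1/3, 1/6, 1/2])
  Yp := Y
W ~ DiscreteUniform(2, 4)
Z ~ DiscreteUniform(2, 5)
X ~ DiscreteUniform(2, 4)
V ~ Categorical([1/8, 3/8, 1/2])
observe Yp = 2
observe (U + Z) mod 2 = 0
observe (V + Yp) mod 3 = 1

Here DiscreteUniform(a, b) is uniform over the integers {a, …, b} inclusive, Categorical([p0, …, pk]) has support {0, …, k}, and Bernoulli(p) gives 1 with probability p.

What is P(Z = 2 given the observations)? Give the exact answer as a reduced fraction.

Enumerate traces; 54 have nonzero weight after conditioning:
  (U=0, Y=2, W=2, Z=2, X=2, V=2) weight 1/432
  (U=0, Y=2, W=2, Z=2, X=3, V=2) weight 1/432
  (U=0, Y=2, W=2, Z=2, X=4, V=2) weight 1/432
  (U=0, Y=2, W=2, Z=4, X=2, V=2) weight 1/432
  (U=0, Y=2, W=2, Z=4, X=3, V=2) weight 1/432
  (U=0, Y=2, W=2, Z=4, X=4, V=2) weight 1/432
  (U=0, Y=2, W=3, Z=2, X=2, V=2) weight 1/432
  (U=0, Y=2, W=3, Z=2, X=3, V=2) weight 1/432
  (U=1, Y=1, W=2, Z=3, X=2, V=2) weight 1/720
  (U=1, Y=1, W=2, Z=5, X=2, V=2) weight 1/720
  … 44 more
Group by Z:
  weight(Z=2) = 1/24
  weight(Z=3) = 1/80
  weight(Z=4) = 1/24
  weight(Z=5) = 1/80
Total weight = 1/24 + 1/80 + 1/24 + 1/80 = 13/120
P(Z=2 | obs) = 1/24 / 13/120 = 5/13
P(Z=3 | obs) = 1/80 / 13/120 = 3/26
P(Z=4 | obs) = 1/24 / 13/120 = 5/13
P(Z=5 | obs) = 1/80 / 13/120 = 3/26

P(Z = 2 | obs) = 5/13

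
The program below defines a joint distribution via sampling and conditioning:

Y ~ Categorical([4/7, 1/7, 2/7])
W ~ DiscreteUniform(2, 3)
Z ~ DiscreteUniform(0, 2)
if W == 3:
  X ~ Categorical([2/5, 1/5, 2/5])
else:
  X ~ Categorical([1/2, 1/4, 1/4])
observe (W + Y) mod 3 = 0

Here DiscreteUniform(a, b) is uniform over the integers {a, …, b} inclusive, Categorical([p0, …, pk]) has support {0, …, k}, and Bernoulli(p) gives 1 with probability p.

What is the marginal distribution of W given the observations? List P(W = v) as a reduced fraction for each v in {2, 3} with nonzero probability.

Enumerate traces; 18 have nonzero weight after conditioning:
  (Y=0, W=3, Z=0, X=0) weight 4/105
  (Y=0, W=3, Z=0, X=1) weight 2/105
  (Y=0, W=3, Z=0, X=2) weight 4/105
  (Y=0, W=3, Z=1, X=0) weight 4/105
  (Y=0, W=3, Z=1, X=1) weight 2/105
  (Y=0, W=3, Z=1, X=2) weight 4/105
  (Y=0, W=3, Z=2, X=0) weight 4/105
  (Y=0, W=3, Z=2, X=1) weight 2/105
  (Y=1, W=2, Z=0, X=0) weight 1/84
  … 9 more
Group by W:
  weight(W=2) = 1/14
  weight(W=3) = 2/7
Total weight = 1/14 + 2/7 = 5/14
P(W=2 | obs) = 1/14 / 5/14 = 1/5
P(W=3 | obs) = 2/7 / 5/14 = 4/5

P(W=2) = 1/5, P(W=3) = 4/5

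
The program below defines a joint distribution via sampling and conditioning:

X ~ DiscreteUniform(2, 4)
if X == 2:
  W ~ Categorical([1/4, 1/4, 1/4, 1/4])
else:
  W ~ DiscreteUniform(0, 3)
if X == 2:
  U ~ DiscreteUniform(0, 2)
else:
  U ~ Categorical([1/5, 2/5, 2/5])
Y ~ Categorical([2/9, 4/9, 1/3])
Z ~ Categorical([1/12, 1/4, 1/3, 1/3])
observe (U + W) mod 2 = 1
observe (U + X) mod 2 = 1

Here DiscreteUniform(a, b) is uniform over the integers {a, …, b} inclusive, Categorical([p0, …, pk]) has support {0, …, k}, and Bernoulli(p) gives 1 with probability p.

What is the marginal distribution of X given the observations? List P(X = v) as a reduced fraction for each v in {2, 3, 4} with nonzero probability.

Enumerate traces; 96 have nonzero weight after conditioning:
  (X=2, W=0, U=1, Y=0, Z=0) weight 1/1944
  (X=2, W=0, U=1, Y=0, Z=1) weight 1/648
  (X=2, W=0, U=1, Y=0, Z=2) weight 1/486
  (X=2, W=0, U=1, Y=0, Z=3) weight 1/486
  (X=2, W=0, U=1, Y=1, Z=0) weight 1/972
  (X=2, W=0, U=1, Y=1, Z=1) weight 1/324
  (X=2, W=0, U=1, Y=1, Z=2) weight 1/243
  (X=2, W=0, U=1, Y=1, Z=3) weight 1/243
  (X=3, W=1, U=0, Y=0, Z=0) weight 1/3240
  (X=4, W=0, U=1, Y=0, Z=0) weight 1/1620
  … 86 more
Group by X:
  weight(X=2) = 1/18
  weight(X=3) = 1/10
  weight(X=4) = 1/15
Total weight = 1/18 + 1/10 + 1/15 = 2/9
P(X=2 | obs) = 1/18 / 2/9 = 1/4
P(X=3 | obs) = 1/10 / 2/9 = 9/20
P(X=4 | obs) = 1/15 / 2/9 = 3/10

P(X=2) = 1/4, P(X=3) = 9/20, P(X=4) = 3/10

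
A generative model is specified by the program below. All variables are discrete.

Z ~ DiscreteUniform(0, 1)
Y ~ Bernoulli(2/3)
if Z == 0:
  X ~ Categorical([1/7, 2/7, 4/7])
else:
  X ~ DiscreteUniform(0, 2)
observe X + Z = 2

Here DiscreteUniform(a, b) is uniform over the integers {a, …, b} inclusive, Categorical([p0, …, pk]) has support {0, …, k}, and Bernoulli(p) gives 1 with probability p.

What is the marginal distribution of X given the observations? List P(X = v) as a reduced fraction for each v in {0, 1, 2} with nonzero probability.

P(X=1) = 7/19, P(X=2) = 12/19

Enumerate traces; 4 have nonzero weight after conditioning:
  (Z=0, Y=0, X=2) weight 2/21
  (Z=0, Y=1, X=2) weight 4/21
  (Z=1, Y=0, X=1) weight 1/18
  (Z=1, Y=1, X=1) weight 1/9
Group by X:
  weight(X=1) = 1/6
  weight(X=2) = 2/7
Total weight = 1/6 + 2/7 = 19/42
P(X=1 | obs) = 1/6 / 19/42 = 7/19
P(X=2 | obs) = 2/7 / 19/42 = 12/19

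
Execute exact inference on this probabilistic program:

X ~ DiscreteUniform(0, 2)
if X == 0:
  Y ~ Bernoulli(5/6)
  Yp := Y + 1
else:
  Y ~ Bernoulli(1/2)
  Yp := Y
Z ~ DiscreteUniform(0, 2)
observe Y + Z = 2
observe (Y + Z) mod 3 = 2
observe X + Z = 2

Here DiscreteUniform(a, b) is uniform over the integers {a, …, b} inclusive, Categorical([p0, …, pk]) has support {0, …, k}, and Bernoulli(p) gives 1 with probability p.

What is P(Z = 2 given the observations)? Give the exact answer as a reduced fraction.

Enumerate traces; 2 have nonzero weight after conditioning:
  (X=0, Y=0, Z=2) weight 1/54
  (X=1, Y=1, Z=1) weight 1/18
Group by Z:
  weight(Z=1) = 1/18
  weight(Z=2) = 1/54
Total weight = 1/18 + 1/54 = 2/27
P(Z=1 | obs) = 1/18 / 2/27 = 3/4
P(Z=2 | obs) = 1/54 / 2/27 = 1/4

P(Z = 2 | obs) = 1/4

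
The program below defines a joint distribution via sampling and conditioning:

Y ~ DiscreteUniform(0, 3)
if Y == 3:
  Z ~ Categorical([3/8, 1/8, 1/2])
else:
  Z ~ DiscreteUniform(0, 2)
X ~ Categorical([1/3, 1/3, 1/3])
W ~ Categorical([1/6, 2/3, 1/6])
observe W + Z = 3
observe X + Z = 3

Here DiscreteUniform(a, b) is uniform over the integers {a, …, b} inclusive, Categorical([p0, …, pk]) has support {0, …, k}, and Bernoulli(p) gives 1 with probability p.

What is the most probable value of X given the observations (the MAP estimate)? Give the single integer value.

argmax_v P(X = v | obs) = 1

Enumerate traces; 8 have nonzero weight after conditioning:
  (Y=0, Z=1, X=2, W=2) weight 1/216
  (Y=0, Z=2, X=1, W=1) weight 1/54
  (Y=1, Z=1, X=2, W=2) weight 1/216
  (Y=1, Z=2, X=1, W=1) weight 1/54
  (Y=2, Z=1, X=2, W=2) weight 1/216
  (Y=2, Z=2, X=1, W=1) weight 1/54
  (Y=3, Z=1, X=2, W=2) weight 1/576
  (Y=3, Z=2, X=1, W=1) weight 1/36
Group by X:
  weight(X=1) = 1/12
  weight(X=2) = 1/64
Total weight = 1/12 + 1/64 = 19/192
P(X=1 | obs) = 1/12 / 19/192 = 16/19
P(X=2 | obs) = 1/64 / 19/192 = 3/19
argmax = 1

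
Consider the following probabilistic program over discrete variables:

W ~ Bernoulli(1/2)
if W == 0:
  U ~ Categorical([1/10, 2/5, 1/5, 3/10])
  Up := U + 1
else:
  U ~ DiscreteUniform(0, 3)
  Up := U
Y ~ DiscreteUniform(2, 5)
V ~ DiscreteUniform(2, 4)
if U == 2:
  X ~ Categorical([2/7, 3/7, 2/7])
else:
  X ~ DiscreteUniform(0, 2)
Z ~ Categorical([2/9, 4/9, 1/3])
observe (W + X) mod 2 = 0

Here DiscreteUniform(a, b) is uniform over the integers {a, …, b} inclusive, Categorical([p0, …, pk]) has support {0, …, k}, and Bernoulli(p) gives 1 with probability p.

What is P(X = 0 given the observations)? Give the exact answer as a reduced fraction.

P(X = 0 | obs) = 68/211

Enumerate traces; 432 have nonzero weight after conditioning:
  (W=0, U=0, Y=2, V=2, X=0, Z=0) weight 1/3240
  (W=0, U=0, Y=2, V=2, X=0, Z=1) weight 1/1620
  (W=0, U=0, Y=2, V=2, X=0, Z=2) weight 1/2160
  (W=0, U=0, Y=2, V=2, X=2, Z=0) weight 1/3240
  (W=0, U=0, Y=2, V=2, X=2, Z=1) weight 1/1620
  (W=0, U=0, Y=2, V=2, X=2, Z=2) weight 1/2160
  (W=0, U=0, Y=2, V=3, X=0, Z=0) weight 1/3240
  (W=0, U=0, Y=2, V=3, X=0, Z=1) weight 1/1620
  (W=1, U=0, Y=2, V=2, X=1, Z=0) weight 1/1296
  … 423 more
Group by X:
  weight(X=0) = 17/105
  weight(X=1) = 5/28
  weight(X=2) = 17/105
Total weight = 17/105 + 5/28 + 17/105 = 211/420
P(X=0 | obs) = 17/105 / 211/420 = 68/211
P(X=1 | obs) = 5/28 / 211/420 = 75/211
P(X=2 | obs) = 17/105 / 211/420 = 68/211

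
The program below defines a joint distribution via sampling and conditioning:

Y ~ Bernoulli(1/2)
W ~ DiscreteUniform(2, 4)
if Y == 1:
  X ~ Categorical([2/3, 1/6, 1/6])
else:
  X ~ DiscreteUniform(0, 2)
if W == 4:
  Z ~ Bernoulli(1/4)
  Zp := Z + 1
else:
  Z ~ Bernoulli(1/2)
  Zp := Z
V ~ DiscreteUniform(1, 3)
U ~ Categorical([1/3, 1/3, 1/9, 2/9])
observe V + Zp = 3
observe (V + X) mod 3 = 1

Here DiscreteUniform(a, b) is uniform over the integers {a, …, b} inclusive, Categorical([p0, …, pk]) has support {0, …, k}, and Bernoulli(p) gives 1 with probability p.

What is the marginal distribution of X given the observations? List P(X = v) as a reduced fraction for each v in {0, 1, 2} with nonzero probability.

P(X=0) = 2/13, P(X=1) = 4/13, P(X=2) = 7/13

Enumerate traces; 48 have nonzero weight after conditioning:
  (Y=0, W=2, X=1, Z=0, V=3, U=0) weight 1/324
  (Y=0, W=2, X=1, Z=0, V=3, U=1) weight 1/324
  (Y=0, W=2, X=1, Z=0, V=3, U=2) weight 1/972
  (Y=0, W=2, X=1, Z=0, V=3, U=3) weight 1/486
  (Y=0, W=2, X=2, Z=1, V=2, U=0) weight 1/324
  (Y=0, W=2, X=2, Z=1, V=2, U=1) weight 1/324
  (Y=0, W=2, X=2, Z=1, V=2, U=2) weight 1/972
  (Y=0, W=2, X=2, Z=1, V=2, U=3) weight 1/486
  (Y=0, W=4, X=0, Z=1, V=1, U=0) weight 1/648
  … 39 more
Group by X:
  weight(X=0) = 1/72
  weight(X=1) = 1/36
  weight(X=2) = 7/144
Total weight = 1/72 + 1/36 + 7/144 = 13/144
P(X=0 | obs) = 1/72 / 13/144 = 2/13
P(X=1 | obs) = 1/36 / 13/144 = 4/13
P(X=2 | obs) = 7/144 / 13/144 = 7/13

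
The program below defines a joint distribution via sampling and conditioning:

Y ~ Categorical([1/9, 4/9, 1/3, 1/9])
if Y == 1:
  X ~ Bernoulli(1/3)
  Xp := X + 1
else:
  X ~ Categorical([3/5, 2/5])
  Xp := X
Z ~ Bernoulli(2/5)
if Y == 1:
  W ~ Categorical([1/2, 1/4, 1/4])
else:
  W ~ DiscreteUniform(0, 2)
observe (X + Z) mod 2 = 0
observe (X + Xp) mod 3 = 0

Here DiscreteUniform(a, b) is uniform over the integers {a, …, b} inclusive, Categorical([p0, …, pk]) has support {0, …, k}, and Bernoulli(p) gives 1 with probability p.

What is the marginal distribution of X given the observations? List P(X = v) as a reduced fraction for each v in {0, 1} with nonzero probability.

P(X=0) = 27/35, P(X=1) = 8/35

Enumerate traces; 12 have nonzero weight after conditioning:
  (Y=0, X=0, Z=0, W=0) weight 1/75
  (Y=0, X=0, Z=0, W=1) weight 1/75
  (Y=0, X=0, Z=0, W=2) weight 1/75
  (Y=1, X=1, Z=1, W=0) weight 4/135
  (Y=1, X=1, Z=1, W=1) weight 2/135
  (Y=1, X=1, Z=1, W=2) weight 2/135
  (Y=2, X=0, Z=0, W=0) weight 1/25
  (Y=2, X=0, Z=0, W=1) weight 1/25
  … 4 more
Group by X:
  weight(X=0) = 1/5
  weight(X=1) = 8/135
Total weight = 1/5 + 8/135 = 7/27
P(X=0 | obs) = 1/5 / 7/27 = 27/35
P(X=1 | obs) = 8/135 / 7/27 = 8/35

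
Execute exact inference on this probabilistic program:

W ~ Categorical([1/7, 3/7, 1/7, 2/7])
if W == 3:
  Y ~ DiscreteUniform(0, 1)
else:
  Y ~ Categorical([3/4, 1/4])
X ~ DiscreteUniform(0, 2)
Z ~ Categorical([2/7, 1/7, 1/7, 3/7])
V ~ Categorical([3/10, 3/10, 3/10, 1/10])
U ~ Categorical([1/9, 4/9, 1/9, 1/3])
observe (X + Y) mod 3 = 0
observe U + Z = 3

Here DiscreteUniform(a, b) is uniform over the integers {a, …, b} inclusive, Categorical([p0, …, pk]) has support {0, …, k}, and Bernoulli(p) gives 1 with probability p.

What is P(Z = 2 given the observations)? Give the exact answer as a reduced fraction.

Enumerate traces; 128 have nonzero weight after conditioning:
  (W=0, Y=0, X=0, Z=0, V=0, U=3) weight 1/980
  (W=0, Y=0, X=0, Z=0, V=1, U=3) weight 1/980
  (W=0, Y=0, X=0, Z=0, V=2, U=3) weight 1/980
  (W=0, Y=0, X=0, Z=0, V=3, U=3) weight 1/2940
  (W=0, Y=0, X=0, Z=1, V=0, U=2) weight 1/5880
  (W=0, Y=0, X=0, Z=1, V=1, U=2) weight 1/5880
  (W=0, Y=0, X=0, Z=1, V=2, U=2) weight 1/5880
  (W=0, Y=0, X=0, Z=1, V=3, U=2) weight 1/17640
  (W=0, Y=0, X=0, Z=2, V=0, U=1) weight 1/1470
  (W=0, Y=0, X=0, Z=3, V=0, U=0) weight 1/1960
  … 118 more
Group by Z:
  weight(Z=0) = 2/63
  weight(Z=1) = 1/189
  weight(Z=2) = 4/189
  weight(Z=3) = 1/63
Total weight = 2/63 + 1/189 + 4/189 + 1/63 = 2/27
P(Z=0 | obs) = 2/63 / 2/27 = 3/7
P(Z=1 | obs) = 1/189 / 2/27 = 1/14
P(Z=2 | obs) = 4/189 / 2/27 = 2/7
P(Z=3 | obs) = 1/63 / 2/27 = 3/14

P(Z = 2 | obs) = 2/7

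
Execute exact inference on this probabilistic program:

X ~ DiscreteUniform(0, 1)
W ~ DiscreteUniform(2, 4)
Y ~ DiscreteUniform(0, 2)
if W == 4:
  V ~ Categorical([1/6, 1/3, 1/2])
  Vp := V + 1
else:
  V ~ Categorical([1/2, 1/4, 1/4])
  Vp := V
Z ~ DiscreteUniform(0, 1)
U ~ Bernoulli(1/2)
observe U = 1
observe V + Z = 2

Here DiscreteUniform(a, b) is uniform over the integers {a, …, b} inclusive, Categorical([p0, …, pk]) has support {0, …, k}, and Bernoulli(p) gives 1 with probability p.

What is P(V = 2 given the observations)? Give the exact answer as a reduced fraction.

Enumerate traces; 36 have nonzero weight after conditioning:
  (X=0, W=2, Y=0, V=1, Z=1, U=1) weight 1/288
  (X=0, W=2, Y=0, V=2, Z=0, U=1) weight 1/288
  (X=0, W=2, Y=1, V=1, Z=1, U=1) weight 1/288
  (X=0, W=2, Y=1, V=2, Z=0, U=1) weight 1/288
  (X=0, W=2, Y=2, V=1, Z=1, U=1) weight 1/288
  (X=0, W=2, Y=2, V=2, Z=0, U=1) weight 1/288
  (X=0, W=3, Y=0, V=1, Z=1, U=1) weight 1/288
  (X=0, W=3, Y=0, V=2, Z=0, U=1) weight 1/288
  … 28 more
Group by V:
  weight(V=1) = 5/72
  weight(V=2) = 1/12
Total weight = 5/72 + 1/12 = 11/72
P(V=1 | obs) = 5/72 / 11/72 = 5/11
P(V=2 | obs) = 1/12 / 11/72 = 6/11

P(V = 2 | obs) = 6/11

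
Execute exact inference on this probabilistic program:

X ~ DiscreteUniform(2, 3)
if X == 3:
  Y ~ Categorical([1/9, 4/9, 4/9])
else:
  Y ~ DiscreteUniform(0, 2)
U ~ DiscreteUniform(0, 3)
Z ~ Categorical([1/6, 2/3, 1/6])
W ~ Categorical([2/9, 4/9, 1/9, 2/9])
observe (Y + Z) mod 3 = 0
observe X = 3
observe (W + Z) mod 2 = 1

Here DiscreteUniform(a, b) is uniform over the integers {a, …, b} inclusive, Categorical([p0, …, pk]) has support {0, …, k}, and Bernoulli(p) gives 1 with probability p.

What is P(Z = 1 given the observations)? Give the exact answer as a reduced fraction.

Enumerate traces; 24 have nonzero weight after conditioning:
  (X=3, Y=0, U=0, Z=0, W=1) weight 1/972
  (X=3, Y=0, U=0, Z=0, W=3) weight 1/1944
  (X=3, Y=0, U=1, Z=0, W=1) weight 1/972
  (X=3, Y=0, U=1, Z=0, W=3) weight 1/1944
  (X=3, Y=0, U=2, Z=0, W=1) weight 1/972
  (X=3, Y=0, U=2, Z=0, W=3) weight 1/1944
  (X=3, Y=0, U=3, Z=0, W=1) weight 1/972
  (X=3, Y=0, U=3, Z=0, W=3) weight 1/1944
  (X=3, Y=1, U=0, Z=2, W=1) weight 1/243
  (X=3, Y=2, U=0, Z=1, W=0) weight 2/243
  … 14 more
Group by Z:
  weight(Z=0) = 1/162
  weight(Z=1) = 4/81
  weight(Z=2) = 2/81
Total weight = 1/162 + 4/81 + 2/81 = 13/162
P(Z=0 | obs) = 1/162 / 13/162 = 1/13
P(Z=1 | obs) = 4/81 / 13/162 = 8/13
P(Z=2 | obs) = 2/81 / 13/162 = 4/13

P(Z = 1 | obs) = 8/13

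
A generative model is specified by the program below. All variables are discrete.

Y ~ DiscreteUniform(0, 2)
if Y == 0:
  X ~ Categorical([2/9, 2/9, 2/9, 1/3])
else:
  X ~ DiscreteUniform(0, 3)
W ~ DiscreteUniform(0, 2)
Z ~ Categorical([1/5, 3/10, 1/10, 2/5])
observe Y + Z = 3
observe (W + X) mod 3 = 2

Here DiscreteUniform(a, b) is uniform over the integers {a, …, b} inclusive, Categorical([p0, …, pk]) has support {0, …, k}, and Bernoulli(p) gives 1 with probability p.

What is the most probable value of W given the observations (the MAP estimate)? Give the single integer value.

Enumerate traces; 12 have nonzero weight after conditioning:
  (Y=0, X=0, W=2, Z=3) weight 4/405
  (Y=0, X=1, W=1, Z=3) weight 4/405
  (Y=0, X=2, W=0, Z=3) weight 4/405
  (Y=0, X=3, W=2, Z=3) weight 2/135
  (Y=1, X=0, W=2, Z=2) weight 1/360
  (Y=1, X=1, W=1, Z=2) weight 1/360
  (Y=1, X=2, W=0, Z=2) weight 1/360
  (Y=1, X=3, W=2, Z=2) weight 1/360
  … 4 more
Group by W:
  weight(W=0) = 17/810
  weight(W=1) = 17/810
  weight(W=2) = 19/405
Total weight = 17/810 + 17/810 + 19/405 = 4/45
P(W=0 | obs) = 17/810 / 4/45 = 17/72
P(W=1 | obs) = 17/810 / 4/45 = 17/72
P(W=2 | obs) = 19/405 / 4/45 = 19/36
argmax = 2

argmax_v P(W = v | obs) = 2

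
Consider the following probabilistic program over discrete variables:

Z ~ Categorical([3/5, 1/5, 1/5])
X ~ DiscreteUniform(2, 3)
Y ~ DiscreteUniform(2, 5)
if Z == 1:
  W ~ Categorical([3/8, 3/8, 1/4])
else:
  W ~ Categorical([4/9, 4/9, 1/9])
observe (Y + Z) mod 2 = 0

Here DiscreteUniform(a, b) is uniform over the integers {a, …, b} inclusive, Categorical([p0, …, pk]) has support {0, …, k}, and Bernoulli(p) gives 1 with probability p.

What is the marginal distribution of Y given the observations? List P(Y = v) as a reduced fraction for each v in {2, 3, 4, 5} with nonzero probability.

P(Y=2) = 2/5, P(Y=3) = 1/10, P(Y=4) = 2/5, P(Y=5) = 1/10

Enumerate traces; 36 have nonzero weight after conditioning:
  (Z=0, X=2, Y=2, W=0) weight 1/30
  (Z=0, X=2, Y=2, W=1) weight 1/30
  (Z=0, X=2, Y=2, W=2) weight 1/120
  (Z=0, X=2, Y=4, W=0) weight 1/30
  (Z=0, X=2, Y=4, W=1) weight 1/30
  (Z=0, X=2, Y=4, W=2) weight 1/120
  (Z=0, X=3, Y=2, W=0) weight 1/30
  (Z=0, X=3, Y=2, W=1) weight 1/30
  (Z=1, X=2, Y=3, W=0) weight 3/320
  (Z=1, X=2, Y=5, W=0) weight 3/320
  … 26 more
Group by Y:
  weight(Y=2) = 1/5
  weight(Y=3) = 1/20
  weight(Y=4) = 1/5
  weight(Y=5) = 1/20
Total weight = 1/5 + 1/20 + 1/5 + 1/20 = 1/2
P(Y=2 | obs) = 1/5 / 1/2 = 2/5
P(Y=3 | obs) = 1/20 / 1/2 = 1/10
P(Y=4 | obs) = 1/5 / 1/2 = 2/5
P(Y=5 | obs) = 1/20 / 1/2 = 1/10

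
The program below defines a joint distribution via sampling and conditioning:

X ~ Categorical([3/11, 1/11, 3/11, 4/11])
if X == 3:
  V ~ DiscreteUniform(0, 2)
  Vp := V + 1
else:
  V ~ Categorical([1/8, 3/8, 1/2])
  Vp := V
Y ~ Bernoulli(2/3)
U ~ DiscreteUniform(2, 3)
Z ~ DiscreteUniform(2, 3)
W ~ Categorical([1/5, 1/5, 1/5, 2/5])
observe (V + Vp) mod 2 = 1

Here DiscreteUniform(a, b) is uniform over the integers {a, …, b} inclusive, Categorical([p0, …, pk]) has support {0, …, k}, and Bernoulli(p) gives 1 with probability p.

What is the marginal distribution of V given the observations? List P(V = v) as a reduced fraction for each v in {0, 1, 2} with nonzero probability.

P(V=0) = 1/3, P(V=1) = 1/3, P(V=2) = 1/3

Enumerate traces; 96 have nonzero weight after conditioning:
  (X=3, V=0, Y=0, U=2, Z=2, W=0) weight 1/495
  (X=3, V=0, Y=0, U=2, Z=2, W=1) weight 1/495
  (X=3, V=0, Y=0, U=2, Z=2, W=2) weight 1/495
  (X=3, V=0, Y=0, U=2, Z=2, W=3) weight 2/495
  (X=3, V=0, Y=0, U=2, Z=3, W=0) weight 1/495
  (X=3, V=0, Y=0, U=2, Z=3, W=1) weight 1/495
  (X=3, V=0, Y=0, U=2, Z=3, W=2) weight 1/495
  (X=3, V=0, Y=0, U=2, Z=3, W=3) weight 2/495
  (X=3, V=1, Y=0, U=2, Z=2, W=0) weight 1/495
  (X=3, V=2, Y=0, U=2, Z=2, W=0) weight 1/495
  … 86 more
Group by V:
  weight(V=0) = 4/33
  weight(V=1) = 4/33
  weight(V=2) = 4/33
Total weight = 4/33 + 4/33 + 4/33 = 4/11
P(V=0 | obs) = 4/33 / 4/11 = 1/3
P(V=1 | obs) = 4/33 / 4/11 = 1/3
P(V=2 | obs) = 4/33 / 4/11 = 1/3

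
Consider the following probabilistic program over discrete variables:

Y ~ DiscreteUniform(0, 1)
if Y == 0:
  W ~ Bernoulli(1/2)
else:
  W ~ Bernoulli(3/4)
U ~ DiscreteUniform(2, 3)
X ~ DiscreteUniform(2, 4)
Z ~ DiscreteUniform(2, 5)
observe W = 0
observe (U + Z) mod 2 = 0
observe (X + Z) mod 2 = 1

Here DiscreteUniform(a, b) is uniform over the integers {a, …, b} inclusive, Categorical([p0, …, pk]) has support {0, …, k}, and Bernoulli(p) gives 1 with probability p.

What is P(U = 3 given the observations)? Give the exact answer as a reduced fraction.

Enumerate traces; 12 have nonzero weight after conditioning:
  (Y=0, W=0, U=2, X=3, Z=2) weight 1/96
  (Y=0, W=0, U=2, X=3, Z=4) weight 1/96
  (Y=0, W=0, U=3, X=2, Z=3) weight 1/96
  (Y=0, W=0, U=3, X=2, Z=5) weight 1/96
  (Y=0, W=0, U=3, X=4, Z=3) weight 1/96
  (Y=0, W=0, U=3, X=4, Z=5) weight 1/96
  (Y=1, W=0, U=2, X=3, Z=2) weight 1/192
  (Y=1, W=0, U=2, X=3, Z=4) weight 1/192
  … 4 more
Group by U:
  weight(U=2) = 1/32
  weight(U=3) = 1/16
Total weight = 1/32 + 1/16 = 3/32
P(U=2 | obs) = 1/32 / 3/32 = 1/3
P(U=3 | obs) = 1/16 / 3/32 = 2/3

P(U = 3 | obs) = 2/3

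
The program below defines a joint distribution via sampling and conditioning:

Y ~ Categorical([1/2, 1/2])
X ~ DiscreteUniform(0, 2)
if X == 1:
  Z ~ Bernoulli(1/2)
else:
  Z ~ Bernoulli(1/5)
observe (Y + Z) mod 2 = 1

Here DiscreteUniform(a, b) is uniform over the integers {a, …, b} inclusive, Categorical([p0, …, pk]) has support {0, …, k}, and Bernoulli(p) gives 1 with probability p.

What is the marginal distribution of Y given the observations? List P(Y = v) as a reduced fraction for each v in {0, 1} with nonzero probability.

P(Y=0) = 3/10, P(Y=1) = 7/10

Enumerate traces; 6 have nonzero weight after conditioning:
  (Y=0, X=0, Z=1) weight 1/30
  (Y=0, X=1, Z=1) weight 1/12
  (Y=0, X=2, Z=1) weight 1/30
  (Y=1, X=0, Z=0) weight 2/15
  (Y=1, X=1, Z=0) weight 1/12
  (Y=1, X=2, Z=0) weight 2/15
Group by Y:
  weight(Y=0) = 3/20
  weight(Y=1) = 7/20
Total weight = 3/20 + 7/20 = 1/2
P(Y=0 | obs) = 3/20 / 1/2 = 3/10
P(Y=1 | obs) = 7/20 / 1/2 = 7/10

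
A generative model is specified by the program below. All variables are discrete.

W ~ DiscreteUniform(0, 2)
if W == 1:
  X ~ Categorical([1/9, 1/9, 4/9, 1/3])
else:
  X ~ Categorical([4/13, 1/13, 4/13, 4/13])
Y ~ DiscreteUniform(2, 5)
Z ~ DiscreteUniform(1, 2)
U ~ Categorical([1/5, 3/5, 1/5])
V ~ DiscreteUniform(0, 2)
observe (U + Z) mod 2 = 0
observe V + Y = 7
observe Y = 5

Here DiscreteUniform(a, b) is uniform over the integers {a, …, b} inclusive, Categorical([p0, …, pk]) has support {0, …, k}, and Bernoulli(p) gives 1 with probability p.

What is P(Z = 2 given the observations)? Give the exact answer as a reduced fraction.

P(Z = 2 | obs) = 2/5

Enumerate traces; 36 have nonzero weight after conditioning:
  (W=0, X=0, Y=5, Z=1, U=1, V=2) weight 1/390
  (W=0, X=0, Y=5, Z=2, U=0, V=2) weight 1/1170
  (W=0, X=0, Y=5, Z=2, U=2, V=2) weight 1/1170
  (W=0, X=1, Y=5, Z=1, U=1, V=2) weight 1/1560
  (W=0, X=1, Y=5, Z=2, U=0, V=2) weight 1/4680
  (W=0, X=1, Y=5, Z=2, U=2, V=2) weight 1/4680
  (W=0, X=2, Y=5, Z=1, U=1, V=2) weight 1/390
  (W=0, X=2, Y=5, Z=2, U=0, V=2) weight 1/1170
  … 28 more
Group by Z:
  weight(Z=1) = 1/40
  weight(Z=2) = 1/60
Total weight = 1/40 + 1/60 = 1/24
P(Z=1 | obs) = 1/40 / 1/24 = 3/5
P(Z=2 | obs) = 1/60 / 1/24 = 2/5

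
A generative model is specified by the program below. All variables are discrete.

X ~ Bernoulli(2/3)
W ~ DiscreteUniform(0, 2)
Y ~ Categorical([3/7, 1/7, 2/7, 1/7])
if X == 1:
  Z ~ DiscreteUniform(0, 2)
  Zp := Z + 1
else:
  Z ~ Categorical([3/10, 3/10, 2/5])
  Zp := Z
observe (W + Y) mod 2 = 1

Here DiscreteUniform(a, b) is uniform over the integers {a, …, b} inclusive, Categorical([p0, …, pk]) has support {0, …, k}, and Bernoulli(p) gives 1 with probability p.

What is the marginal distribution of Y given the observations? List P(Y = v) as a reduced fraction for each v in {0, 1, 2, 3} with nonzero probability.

Enumerate traces; 36 have nonzero weight after conditioning:
  (X=0, W=0, Y=1, Z=0) weight 1/210
  (X=0, W=0, Y=1, Z=1) weight 1/210
  (X=0, W=0, Y=1, Z=2) weight 2/315
  (X=0, W=0, Y=3, Z=0) weight 1/210
  (X=0, W=0, Y=3, Z=1) weight 1/210
  (X=0, W=0, Y=3, Z=2) weight 2/315
  (X=0, W=1, Y=0, Z=0) weight 1/70
  (X=0, W=1, Y=0, Z=1) weight 1/70
  (X=0, W=1, Y=2, Z=0) weight 1/105
  … 27 more
Group by Y:
  weight(Y=0) = 1/7
  weight(Y=1) = 2/21
  weight(Y=2) = 2/21
  weight(Y=3) = 2/21
Total weight = 1/7 + 2/21 + 2/21 + 2/21 = 3/7
P(Y=0 | obs) = 1/7 / 3/7 = 1/3
P(Y=1 | obs) = 2/21 / 3/7 = 2/9
P(Y=2 | obs) = 2/21 / 3/7 = 2/9
P(Y=3 | obs) = 2/21 / 3/7 = 2/9

P(Y=0) = 1/3, P(Y=1) = 2/9, P(Y=2) = 2/9, P(Y=3) = 2/9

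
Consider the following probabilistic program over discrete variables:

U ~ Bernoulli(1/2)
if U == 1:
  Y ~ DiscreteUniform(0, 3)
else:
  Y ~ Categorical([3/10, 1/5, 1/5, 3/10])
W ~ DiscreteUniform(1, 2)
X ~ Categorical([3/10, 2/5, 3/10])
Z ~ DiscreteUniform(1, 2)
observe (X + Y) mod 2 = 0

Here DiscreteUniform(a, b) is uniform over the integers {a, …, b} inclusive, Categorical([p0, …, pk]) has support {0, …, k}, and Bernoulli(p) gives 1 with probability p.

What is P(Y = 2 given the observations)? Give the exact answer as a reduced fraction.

P(Y = 2 | obs) = 27/100

Enumerate traces; 48 have nonzero weight after conditioning:
  (U=0, Y=0, W=1, X=0, Z=1) weight 9/800
  (U=0, Y=0, W=1, X=0, Z=2) weight 9/800
  (U=0, Y=0, W=1, X=2, Z=1) weight 9/800
  (U=0, Y=0, W=1, X=2, Z=2) weight 9/800
  (U=0, Y=0, W=2, X=0, Z=1) weight 9/800
  (U=0, Y=0, W=2, X=0, Z=2) weight 9/800
  (U=0, Y=0, W=2, X=2, Z=1) weight 9/800
  (U=0, Y=0, W=2, X=2, Z=2) weight 9/800
  (U=0, Y=1, W=1, X=1, Z=1) weight 1/100
  (U=0, Y=2, W=1, X=0, Z=1) weight 3/400
  … 38 more
Group by Y:
  weight(Y=0) = 33/200
  weight(Y=1) = 9/100
  weight(Y=2) = 27/200
  weight(Y=3) = 11/100
Total weight = 33/200 + 9/100 + 27/200 + 11/100 = 1/2
P(Y=0 | obs) = 33/200 / 1/2 = 33/100
P(Y=1 | obs) = 9/100 / 1/2 = 9/50
P(Y=2 | obs) = 27/200 / 1/2 = 27/100
P(Y=3 | obs) = 11/100 / 1/2 = 11/50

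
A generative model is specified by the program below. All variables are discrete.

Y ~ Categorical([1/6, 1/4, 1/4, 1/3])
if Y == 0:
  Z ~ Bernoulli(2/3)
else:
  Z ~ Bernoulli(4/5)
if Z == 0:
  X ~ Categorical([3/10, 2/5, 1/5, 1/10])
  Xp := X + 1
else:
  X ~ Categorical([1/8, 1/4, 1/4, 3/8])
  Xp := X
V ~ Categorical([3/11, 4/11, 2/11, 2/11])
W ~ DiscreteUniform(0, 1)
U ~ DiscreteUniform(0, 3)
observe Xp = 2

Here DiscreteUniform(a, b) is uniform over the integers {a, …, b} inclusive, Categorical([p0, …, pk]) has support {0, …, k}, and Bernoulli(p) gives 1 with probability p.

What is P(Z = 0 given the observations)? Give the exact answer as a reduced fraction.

P(Z = 0 | obs) = 16/51

Enumerate traces; 256 have nonzero weight after conditioning:
  (Y=0, Z=0, X=1, V=0, W=0, U=0) weight 1/1320
  (Y=0, Z=0, X=1, V=0, W=0, U=1) weight 1/1320
  (Y=0, Z=0, X=1, V=0, W=0, U=2) weight 1/1320
  (Y=0, Z=0, X=1, V=0, W=0, U=3) weight 1/1320
  (Y=0, Z=0, X=1, V=0, W=1, U=0) weight 1/1320
  (Y=0, Z=0, X=1, V=0, W=1, U=1) weight 1/1320
  (Y=0, Z=0, X=1, V=0, W=1, U=2) weight 1/1320
  (Y=0, Z=0, X=1, V=0, W=1, U=3) weight 1/1320
  (Y=0, Z=1, X=2, V=0, W=0, U=0) weight 1/1056
  … 247 more
Group by Z:
  weight(Z=0) = 4/45
  weight(Z=1) = 7/36
Total weight = 4/45 + 7/36 = 17/60
P(Z=0 | obs) = 4/45 / 17/60 = 16/51
P(Z=1 | obs) = 7/36 / 17/60 = 35/51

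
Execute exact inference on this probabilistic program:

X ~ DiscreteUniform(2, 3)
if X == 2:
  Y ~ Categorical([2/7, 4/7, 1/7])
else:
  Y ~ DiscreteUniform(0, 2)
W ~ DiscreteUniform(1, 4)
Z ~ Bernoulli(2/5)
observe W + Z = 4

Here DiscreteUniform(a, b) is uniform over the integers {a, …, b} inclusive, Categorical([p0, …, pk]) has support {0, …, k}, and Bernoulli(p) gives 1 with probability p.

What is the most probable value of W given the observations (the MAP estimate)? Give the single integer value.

Enumerate traces; 12 have nonzero weight after conditioning:
  (X=2, Y=0, W=3, Z=1) weight 1/70
  (X=2, Y=0, W=4, Z=0) weight 3/140
  (X=2, Y=1, W=3, Z=1) weight 1/35
  (X=2, Y=1, W=4, Z=0) weight 3/70
  (X=2, Y=2, W=3, Z=1) weight 1/140
  (X=2, Y=2, W=4, Z=0) weight 3/280
  (X=3, Y=0, W=3, Z=1) weight 1/60
  (X=3, Y=0, W=4, Z=0) weight 1/40
  … 4 more
Group by W:
  weight(W=3) = 1/10
  weight(W=4) = 3/20
Total weight = 1/10 + 3/20 = 1/4
P(W=3 | obs) = 1/10 / 1/4 = 2/5
P(W=4 | obs) = 3/20 / 1/4 = 3/5
argmax = 4

argmax_v P(W = v | obs) = 4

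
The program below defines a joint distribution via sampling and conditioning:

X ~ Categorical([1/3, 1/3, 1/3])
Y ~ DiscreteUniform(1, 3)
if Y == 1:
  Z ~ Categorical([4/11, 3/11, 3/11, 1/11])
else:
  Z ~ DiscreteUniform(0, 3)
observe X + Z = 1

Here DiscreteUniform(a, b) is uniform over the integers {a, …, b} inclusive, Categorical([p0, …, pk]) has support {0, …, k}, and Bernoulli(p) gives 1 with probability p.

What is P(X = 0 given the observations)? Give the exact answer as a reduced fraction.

Enumerate traces; 6 have nonzero weight after conditioning:
  (X=0, Y=1, Z=1) weight 1/33
  (X=0, Y=2, Z=1) weight 1/36
  (X=0, Y=3, Z=1) weight 1/36
  (X=1, Y=1, Z=0) weight 4/99
  (X=1, Y=2, Z=0) weight 1/36
  (X=1, Y=3, Z=0) weight 1/36
Group by X:
  weight(X=0) = 17/198
  weight(X=1) = 19/198
Total weight = 17/198 + 19/198 = 2/11
P(X=0 | obs) = 17/198 / 2/11 = 17/36
P(X=1 | obs) = 19/198 / 2/11 = 19/36

P(X = 0 | obs) = 17/36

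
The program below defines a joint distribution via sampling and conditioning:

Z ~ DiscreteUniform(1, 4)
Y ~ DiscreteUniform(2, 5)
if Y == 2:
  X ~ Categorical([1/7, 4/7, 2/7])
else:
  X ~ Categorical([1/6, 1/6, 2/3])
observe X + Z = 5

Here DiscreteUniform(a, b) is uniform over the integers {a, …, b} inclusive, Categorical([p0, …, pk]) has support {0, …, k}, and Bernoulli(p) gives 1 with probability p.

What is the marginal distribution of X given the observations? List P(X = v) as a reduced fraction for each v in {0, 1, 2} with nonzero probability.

Enumerate traces; 8 have nonzero weight after conditioning:
  (Z=3, Y=2, X=2) weight 1/56
  (Z=3, Y=3, X=2) weight 1/24
  (Z=3, Y=4, X=2) weight 1/24
  (Z=3, Y=5, X=2) weight 1/24
  (Z=4, Y=2, X=1) weight 1/28
  (Z=4, Y=3, X=1) weight 1/96
  (Z=4, Y=4, X=1) weight 1/96
  (Z=4, Y=5, X=1) weight 1/96
Group by X:
  weight(X=1) = 15/224
  weight(X=2) = 1/7
Total weight = 15/224 + 1/7 = 47/224
P(X=1 | obs) = 15/224 / 47/224 = 15/47
P(X=2 | obs) = 1/7 / 47/224 = 32/47

P(X=1) = 15/47, P(X=2) = 32/47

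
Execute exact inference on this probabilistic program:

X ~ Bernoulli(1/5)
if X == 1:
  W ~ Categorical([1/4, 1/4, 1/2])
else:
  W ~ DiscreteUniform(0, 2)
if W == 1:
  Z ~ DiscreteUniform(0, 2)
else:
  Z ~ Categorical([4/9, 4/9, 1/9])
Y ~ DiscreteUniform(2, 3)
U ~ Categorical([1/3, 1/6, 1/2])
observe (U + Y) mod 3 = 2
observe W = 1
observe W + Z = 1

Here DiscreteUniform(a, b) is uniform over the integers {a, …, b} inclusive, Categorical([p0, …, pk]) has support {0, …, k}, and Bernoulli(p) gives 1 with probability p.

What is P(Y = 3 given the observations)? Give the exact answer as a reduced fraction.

P(Y = 3 | obs) = 3/5

Enumerate traces; 4 have nonzero weight after conditioning:
  (X=0, W=1, Z=0, Y=2, U=0) weight 2/135
  (X=0, W=1, Z=0, Y=3, U=2) weight 1/45
  (X=1, W=1, Z=0, Y=2, U=0) weight 1/360
  (X=1, W=1, Z=0, Y=3, U=2) weight 1/240
Group by Y:
  weight(Y=2) = 19/1080
  weight(Y=3) = 19/720
Total weight = 19/1080 + 19/720 = 19/432
P(Y=2 | obs) = 19/1080 / 19/432 = 2/5
P(Y=3 | obs) = 19/720 / 19/432 = 3/5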